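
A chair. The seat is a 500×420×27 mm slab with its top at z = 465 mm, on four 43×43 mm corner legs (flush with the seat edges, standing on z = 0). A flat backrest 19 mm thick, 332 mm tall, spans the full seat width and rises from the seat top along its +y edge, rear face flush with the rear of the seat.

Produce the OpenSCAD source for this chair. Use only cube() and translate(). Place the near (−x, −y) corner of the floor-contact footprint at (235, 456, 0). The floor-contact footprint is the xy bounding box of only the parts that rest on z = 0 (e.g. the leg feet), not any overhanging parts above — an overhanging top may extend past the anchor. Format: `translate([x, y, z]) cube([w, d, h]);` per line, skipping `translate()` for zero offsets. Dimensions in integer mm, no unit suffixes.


// leg_h = 465 - 27 = 438
translate([235, 456, 438]) cube([500, 420, 27]);
translate([235, 456, 0]) cube([43, 43, 438]);
translate([692, 456, 0]) cube([43, 43, 438]);
translate([235, 833, 0]) cube([43, 43, 438]);
translate([692, 833, 0]) cube([43, 43, 438]);
translate([235, 857, 465]) cube([500, 19, 332]);


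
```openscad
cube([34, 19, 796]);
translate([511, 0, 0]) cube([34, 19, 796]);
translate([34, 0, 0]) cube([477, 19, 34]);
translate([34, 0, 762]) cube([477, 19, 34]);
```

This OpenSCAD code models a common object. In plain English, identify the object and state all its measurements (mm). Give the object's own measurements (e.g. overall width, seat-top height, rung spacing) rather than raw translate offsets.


A rectangular picture frame lying in the x–z plane (depth along y). The opening is 477 mm wide (x) by 728 mm tall (z), surrounded by a border 34 mm wide on all four sides. The frame is 19 mm deep and is made of two full-height vertical stiles with two horizontal rails fitted between them.


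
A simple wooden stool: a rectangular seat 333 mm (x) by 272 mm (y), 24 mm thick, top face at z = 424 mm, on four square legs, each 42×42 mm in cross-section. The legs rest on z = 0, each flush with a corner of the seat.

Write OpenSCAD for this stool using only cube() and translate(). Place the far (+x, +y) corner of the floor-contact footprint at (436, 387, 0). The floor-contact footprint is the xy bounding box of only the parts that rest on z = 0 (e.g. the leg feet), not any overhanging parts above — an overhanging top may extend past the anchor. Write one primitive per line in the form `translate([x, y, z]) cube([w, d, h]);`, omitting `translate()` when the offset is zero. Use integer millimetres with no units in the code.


translate([103, 115, 400]) cube([333, 272, 24]);
translate([103, 115, 0]) cube([42, 42, 400]);
translate([394, 115, 0]) cube([42, 42, 400]);
translate([103, 345, 0]) cube([42, 42, 400]);
translate([394, 345, 0]) cube([42, 42, 400]);


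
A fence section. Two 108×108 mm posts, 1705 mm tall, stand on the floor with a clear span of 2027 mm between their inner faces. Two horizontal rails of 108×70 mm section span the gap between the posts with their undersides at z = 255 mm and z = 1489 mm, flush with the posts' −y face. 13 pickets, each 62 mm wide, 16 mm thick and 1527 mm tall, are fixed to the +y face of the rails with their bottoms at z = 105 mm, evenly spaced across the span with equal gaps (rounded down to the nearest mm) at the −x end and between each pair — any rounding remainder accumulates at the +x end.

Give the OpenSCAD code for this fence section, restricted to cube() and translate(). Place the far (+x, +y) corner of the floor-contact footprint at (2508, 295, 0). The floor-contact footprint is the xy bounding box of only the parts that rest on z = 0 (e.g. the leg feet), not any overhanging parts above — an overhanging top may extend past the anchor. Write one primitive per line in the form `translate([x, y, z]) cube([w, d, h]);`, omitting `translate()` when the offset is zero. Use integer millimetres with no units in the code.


translate([265, 187, 0]) cube([108, 108, 1705]);
translate([2400, 187, 0]) cube([108, 108, 1705]);
translate([373, 187, 255]) cube([2027, 108, 70]);
translate([373, 187, 1489]) cube([2027, 108, 70]);
translate([460, 295, 105]) cube([62, 16, 1527]);
translate([609, 295, 105]) cube([62, 16, 1527]);
translate([758, 295, 105]) cube([62, 16, 1527]);
translate([907, 295, 105]) cube([62, 16, 1527]);
translate([1056, 295, 105]) cube([62, 16, 1527]);
translate([1205, 295, 105]) cube([62, 16, 1527]);
translate([1354, 295, 105]) cube([62, 16, 1527]);
translate([1503, 295, 105]) cube([62, 16, 1527]);
translate([1652, 295, 105]) cube([62, 16, 1527]);
translate([1801, 295, 105]) cube([62, 16, 1527]);
translate([1950, 295, 105]) cube([62, 16, 1527]);
translate([2099, 295, 105]) cube([62, 16, 1527]);
translate([2248, 295, 105]) cube([62, 16, 1527]);


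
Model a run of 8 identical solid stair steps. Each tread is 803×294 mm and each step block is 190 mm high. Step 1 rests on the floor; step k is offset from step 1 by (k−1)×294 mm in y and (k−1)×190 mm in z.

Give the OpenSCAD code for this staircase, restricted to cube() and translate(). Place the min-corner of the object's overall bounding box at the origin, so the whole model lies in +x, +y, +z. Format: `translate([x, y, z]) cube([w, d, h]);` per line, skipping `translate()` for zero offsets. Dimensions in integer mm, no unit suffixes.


cube([803, 294, 190]);
translate([0, 294, 190]) cube([803, 294, 190]);
translate([0, 588, 380]) cube([803, 294, 190]);
translate([0, 882, 570]) cube([803, 294, 190]);
translate([0, 1176, 760]) cube([803, 294, 190]);
translate([0, 1470, 950]) cube([803, 294, 190]);
translate([0, 1764, 1140]) cube([803, 294, 190]);
translate([0, 2058, 1330]) cube([803, 294, 190]);


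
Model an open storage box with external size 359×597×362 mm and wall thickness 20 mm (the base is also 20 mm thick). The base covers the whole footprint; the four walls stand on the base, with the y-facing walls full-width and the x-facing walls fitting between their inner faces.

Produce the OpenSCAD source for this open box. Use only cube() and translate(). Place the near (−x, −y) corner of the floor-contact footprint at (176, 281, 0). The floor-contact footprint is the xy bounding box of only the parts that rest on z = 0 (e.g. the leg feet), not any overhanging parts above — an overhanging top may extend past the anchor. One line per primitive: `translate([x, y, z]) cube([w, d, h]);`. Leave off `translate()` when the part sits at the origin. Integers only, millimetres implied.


translate([176, 281, 0]) cube([359, 597, 20]);
translate([176, 281, 20]) cube([359, 20, 342]);
translate([176, 858, 20]) cube([359, 20, 342]);
translate([176, 301, 20]) cube([20, 557, 342]);
translate([515, 301, 20]) cube([20, 557, 342]);


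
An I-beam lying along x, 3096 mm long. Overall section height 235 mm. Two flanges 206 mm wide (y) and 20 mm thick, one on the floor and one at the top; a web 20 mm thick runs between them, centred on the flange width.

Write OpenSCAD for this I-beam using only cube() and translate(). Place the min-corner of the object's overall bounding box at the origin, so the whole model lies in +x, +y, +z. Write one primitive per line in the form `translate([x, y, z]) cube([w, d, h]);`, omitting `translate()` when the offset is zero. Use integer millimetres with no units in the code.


cube([3096, 206, 20]);
translate([0, 93, 20]) cube([3096, 20, 195]);
translate([0, 0, 215]) cube([3096, 206, 20]);


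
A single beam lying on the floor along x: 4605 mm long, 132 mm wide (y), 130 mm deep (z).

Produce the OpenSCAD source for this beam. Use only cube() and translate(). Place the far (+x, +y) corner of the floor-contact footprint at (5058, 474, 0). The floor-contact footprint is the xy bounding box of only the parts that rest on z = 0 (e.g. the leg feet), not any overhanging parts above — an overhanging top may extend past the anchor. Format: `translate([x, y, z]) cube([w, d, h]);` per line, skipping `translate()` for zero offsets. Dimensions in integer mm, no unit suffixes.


translate([453, 342, 0]) cube([4605, 132, 130]);


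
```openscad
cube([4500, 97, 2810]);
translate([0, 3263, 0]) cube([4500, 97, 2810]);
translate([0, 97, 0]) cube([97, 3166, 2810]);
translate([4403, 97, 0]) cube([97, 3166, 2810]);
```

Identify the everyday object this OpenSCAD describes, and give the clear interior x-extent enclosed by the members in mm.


A house (or room) frame. The interior width is 4306 mm.

Four 2810 mm walls enclosing a rectangle with no floor or roof — a room or house frame. Outside width is 4500 mm and wall thickness is 97 mm, so the interior width is 4500 − 2 × 97 = 4306 mm.


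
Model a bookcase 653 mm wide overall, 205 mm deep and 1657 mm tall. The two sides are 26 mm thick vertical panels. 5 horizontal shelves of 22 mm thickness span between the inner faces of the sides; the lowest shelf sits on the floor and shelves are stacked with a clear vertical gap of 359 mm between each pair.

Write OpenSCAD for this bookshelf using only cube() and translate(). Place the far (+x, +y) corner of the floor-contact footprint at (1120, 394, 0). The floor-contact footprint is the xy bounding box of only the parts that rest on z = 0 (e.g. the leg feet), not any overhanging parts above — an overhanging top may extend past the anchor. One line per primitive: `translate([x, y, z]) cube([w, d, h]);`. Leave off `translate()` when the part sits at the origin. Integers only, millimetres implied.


translate([467, 189, 0]) cube([26, 205, 1657]);
translate([1094, 189, 0]) cube([26, 205, 1657]);
translate([493, 189, 0]) cube([601, 205, 22]);
translate([493, 189, 381]) cube([601, 205, 22]);
translate([493, 189, 762]) cube([601, 205, 22]);
translate([493, 189, 1143]) cube([601, 205, 22]);
translate([493, 189, 1524]) cube([601, 205, 22]);


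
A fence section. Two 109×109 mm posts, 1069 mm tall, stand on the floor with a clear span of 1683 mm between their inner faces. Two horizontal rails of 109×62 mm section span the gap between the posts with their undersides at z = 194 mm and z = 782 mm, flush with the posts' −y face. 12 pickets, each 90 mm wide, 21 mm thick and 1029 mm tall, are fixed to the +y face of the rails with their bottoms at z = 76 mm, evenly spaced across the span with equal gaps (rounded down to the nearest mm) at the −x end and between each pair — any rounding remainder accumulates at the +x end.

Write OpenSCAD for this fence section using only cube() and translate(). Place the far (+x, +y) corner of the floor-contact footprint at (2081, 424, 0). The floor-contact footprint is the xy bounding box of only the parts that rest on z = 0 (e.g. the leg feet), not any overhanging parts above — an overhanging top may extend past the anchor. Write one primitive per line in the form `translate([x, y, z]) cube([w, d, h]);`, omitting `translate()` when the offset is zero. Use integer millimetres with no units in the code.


translate([180, 315, 0]) cube([109, 109, 1069]);
translate([1972, 315, 0]) cube([109, 109, 1069]);
translate([289, 315, 194]) cube([1683, 109, 62]);
translate([289, 315, 782]) cube([1683, 109, 62]);
translate([335, 424, 76]) cube([90, 21, 1029]);
translate([471, 424, 76]) cube([90, 21, 1029]);
translate([607, 424, 76]) cube([90, 21, 1029]);
translate([743, 424, 76]) cube([90, 21, 1029]);
translate([879, 424, 76]) cube([90, 21, 1029]);
translate([1015, 424, 76]) cube([90, 21, 1029]);
translate([1151, 424, 76]) cube([90, 21, 1029]);
translate([1287, 424, 76]) cube([90, 21, 1029]);
translate([1423, 424, 76]) cube([90, 21, 1029]);
translate([1559, 424, 76]) cube([90, 21, 1029]);
translate([1695, 424, 76]) cube([90, 21, 1029]);
translate([1831, 424, 76]) cube([90, 21, 1029]);


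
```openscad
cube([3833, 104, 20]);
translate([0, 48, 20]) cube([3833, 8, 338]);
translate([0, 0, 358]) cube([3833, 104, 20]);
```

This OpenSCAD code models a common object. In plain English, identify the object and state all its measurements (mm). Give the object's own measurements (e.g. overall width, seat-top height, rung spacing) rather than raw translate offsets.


An I-beam lying along x, 3833 mm long. Overall section height 378 mm. Two flanges 104 mm wide (y) and 20 mm thick, one on the floor and one at the top; a web 8 mm thick runs between them, centred on the flange width.


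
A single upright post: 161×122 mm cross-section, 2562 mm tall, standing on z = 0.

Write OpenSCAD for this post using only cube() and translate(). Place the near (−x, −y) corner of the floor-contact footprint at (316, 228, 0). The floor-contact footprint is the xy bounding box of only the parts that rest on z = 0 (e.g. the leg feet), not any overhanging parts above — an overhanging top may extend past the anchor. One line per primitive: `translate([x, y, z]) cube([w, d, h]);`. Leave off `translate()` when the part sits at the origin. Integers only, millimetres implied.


translate([316, 228, 0]) cube([161, 122, 2562]);


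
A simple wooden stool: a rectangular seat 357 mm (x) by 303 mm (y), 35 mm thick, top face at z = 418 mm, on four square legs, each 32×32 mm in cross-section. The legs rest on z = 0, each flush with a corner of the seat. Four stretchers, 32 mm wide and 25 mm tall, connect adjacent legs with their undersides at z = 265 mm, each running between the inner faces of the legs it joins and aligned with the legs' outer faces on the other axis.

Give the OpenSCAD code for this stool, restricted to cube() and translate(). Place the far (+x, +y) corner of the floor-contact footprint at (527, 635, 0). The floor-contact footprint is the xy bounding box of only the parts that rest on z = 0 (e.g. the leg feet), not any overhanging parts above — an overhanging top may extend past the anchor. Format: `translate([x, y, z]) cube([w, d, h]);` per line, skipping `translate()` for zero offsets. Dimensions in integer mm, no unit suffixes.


// leg_h = 418 - 35 = 383
// stretcher span = 357 - 2*32 = 293
translate([170, 332, 383]) cube([357, 303, 35]);
translate([170, 332, 0]) cube([32, 32, 383]);
translate([495, 332, 0]) cube([32, 32, 383]);
translate([170, 603, 0]) cube([32, 32, 383]);
translate([495, 603, 0]) cube([32, 32, 383]);
translate([202, 332, 265]) cube([293, 32, 25]);
translate([202, 603, 265]) cube([293, 32, 25]);
translate([170, 364, 265]) cube([32, 239, 25]);
translate([495, 364, 265]) cube([32, 239, 25]);


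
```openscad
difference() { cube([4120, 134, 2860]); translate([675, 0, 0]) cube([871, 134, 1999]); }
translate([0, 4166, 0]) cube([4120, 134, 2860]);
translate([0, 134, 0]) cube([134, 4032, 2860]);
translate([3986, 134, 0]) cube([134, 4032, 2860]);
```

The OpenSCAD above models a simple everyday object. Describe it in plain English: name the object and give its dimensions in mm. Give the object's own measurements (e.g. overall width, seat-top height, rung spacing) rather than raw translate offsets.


A single room: four walls, each 2860 mm tall and 134 mm thick, enclosing an outside footprint 4120×4300 mm (x × y), no floor or roof. The front and back walls (−y and +y sides) run the full x-width; the side walls fit between their inner faces. A door opening 871 mm wide and 1999 mm tall is cut through the front wall from the floor up, its −x edge 675 mm from the wall's −x end.


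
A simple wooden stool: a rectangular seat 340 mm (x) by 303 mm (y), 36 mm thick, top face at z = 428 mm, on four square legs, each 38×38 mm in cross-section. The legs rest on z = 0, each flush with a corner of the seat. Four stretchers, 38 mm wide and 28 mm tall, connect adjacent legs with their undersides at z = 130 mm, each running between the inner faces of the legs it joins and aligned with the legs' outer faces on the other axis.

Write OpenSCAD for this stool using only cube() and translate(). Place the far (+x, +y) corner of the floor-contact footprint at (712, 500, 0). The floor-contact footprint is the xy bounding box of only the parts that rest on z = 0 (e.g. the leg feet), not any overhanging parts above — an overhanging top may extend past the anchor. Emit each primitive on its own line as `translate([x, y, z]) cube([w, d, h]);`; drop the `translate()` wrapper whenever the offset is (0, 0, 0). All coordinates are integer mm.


translate([372, 197, 392]) cube([340, 303, 36]);
translate([372, 197, 0]) cube([38, 38, 392]);
translate([674, 197, 0]) cube([38, 38, 392]);
translate([372, 462, 0]) cube([38, 38, 392]);
translate([674, 462, 0]) cube([38, 38, 392]);
translate([410, 197, 130]) cube([264, 38, 28]);
translate([410, 462, 130]) cube([264, 38, 28]);
translate([372, 235, 130]) cube([38, 227, 28]);
translate([674, 235, 130]) cube([38, 227, 28]);


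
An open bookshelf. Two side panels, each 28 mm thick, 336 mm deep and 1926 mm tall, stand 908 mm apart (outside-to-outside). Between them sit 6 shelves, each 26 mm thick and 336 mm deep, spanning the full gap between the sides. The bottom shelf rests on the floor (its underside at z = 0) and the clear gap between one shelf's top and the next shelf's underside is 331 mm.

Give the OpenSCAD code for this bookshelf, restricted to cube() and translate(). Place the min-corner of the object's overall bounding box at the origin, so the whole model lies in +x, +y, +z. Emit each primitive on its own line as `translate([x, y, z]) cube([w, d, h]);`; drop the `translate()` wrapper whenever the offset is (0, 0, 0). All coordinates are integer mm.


cube([28, 336, 1926]);
translate([880, 0, 0]) cube([28, 336, 1926]);
translate([28, 0, 0]) cube([852, 336, 26]);
translate([28, 0, 357]) cube([852, 336, 26]);
translate([28, 0, 714]) cube([852, 336, 26]);
translate([28, 0, 1071]) cube([852, 336, 26]);
translate([28, 0, 1428]) cube([852, 336, 26]);
translate([28, 0, 1785]) cube([852, 336, 26]);


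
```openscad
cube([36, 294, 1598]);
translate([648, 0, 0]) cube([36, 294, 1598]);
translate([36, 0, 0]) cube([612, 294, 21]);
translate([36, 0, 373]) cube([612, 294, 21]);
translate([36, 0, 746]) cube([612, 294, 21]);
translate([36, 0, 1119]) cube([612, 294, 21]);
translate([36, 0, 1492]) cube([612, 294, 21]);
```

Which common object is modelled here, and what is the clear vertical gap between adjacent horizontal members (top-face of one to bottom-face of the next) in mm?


A bookshelf. The clear shelf gap is 352 mm.

Two tall side panels with 5 horizontal boards between them — a bookshelf. The first two shelf undersides are at z = 0 and z = 373; with shelf thickness 21, the clear gap is 373 − 0 − 21 = 352 mm.


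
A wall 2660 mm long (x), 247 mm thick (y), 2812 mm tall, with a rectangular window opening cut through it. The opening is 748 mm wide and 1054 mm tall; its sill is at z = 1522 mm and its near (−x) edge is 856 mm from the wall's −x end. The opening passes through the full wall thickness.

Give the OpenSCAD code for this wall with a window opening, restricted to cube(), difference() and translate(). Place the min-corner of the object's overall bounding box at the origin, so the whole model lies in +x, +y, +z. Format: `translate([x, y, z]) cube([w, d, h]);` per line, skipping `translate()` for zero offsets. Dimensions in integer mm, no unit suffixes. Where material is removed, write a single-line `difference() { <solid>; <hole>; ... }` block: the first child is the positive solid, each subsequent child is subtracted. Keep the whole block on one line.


difference() { cube([2660, 247, 2812]); translate([856, 0, 1522]) cube([748, 247, 1054]); }


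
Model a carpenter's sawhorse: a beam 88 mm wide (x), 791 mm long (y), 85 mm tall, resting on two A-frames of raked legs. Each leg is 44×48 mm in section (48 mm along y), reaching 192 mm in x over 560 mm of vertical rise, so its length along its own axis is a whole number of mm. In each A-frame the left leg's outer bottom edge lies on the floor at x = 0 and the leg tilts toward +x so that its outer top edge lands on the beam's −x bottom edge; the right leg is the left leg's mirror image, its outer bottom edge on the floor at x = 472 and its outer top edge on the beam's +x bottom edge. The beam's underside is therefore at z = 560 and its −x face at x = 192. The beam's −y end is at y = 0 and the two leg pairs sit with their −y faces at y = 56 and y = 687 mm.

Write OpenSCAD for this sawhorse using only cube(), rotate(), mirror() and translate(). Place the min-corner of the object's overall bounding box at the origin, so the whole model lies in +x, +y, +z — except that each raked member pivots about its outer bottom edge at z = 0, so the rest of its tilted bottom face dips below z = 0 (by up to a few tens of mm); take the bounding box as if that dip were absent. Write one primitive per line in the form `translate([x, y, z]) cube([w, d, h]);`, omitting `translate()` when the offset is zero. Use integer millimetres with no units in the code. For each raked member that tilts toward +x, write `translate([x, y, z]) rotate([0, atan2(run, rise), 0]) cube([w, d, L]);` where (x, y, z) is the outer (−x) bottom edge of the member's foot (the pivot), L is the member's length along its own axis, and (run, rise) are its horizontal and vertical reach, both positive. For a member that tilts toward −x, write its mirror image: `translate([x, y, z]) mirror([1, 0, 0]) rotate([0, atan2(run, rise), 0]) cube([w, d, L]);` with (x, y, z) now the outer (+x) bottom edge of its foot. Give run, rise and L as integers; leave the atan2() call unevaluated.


translate([192, 0, 560]) cube([88, 791, 85]);
translate([0, 56, 0]) rotate([0, atan2(192, 560), 0]) cube([44, 48, 592]);
translate([472, 56, 0]) mirror([1, 0, 0]) rotate([0, atan2(192, 560), 0]) cube([44, 48, 592]);
translate([0, 687, 0]) rotate([0, atan2(192, 560), 0]) cube([44, 48, 592]);
translate([472, 687, 0]) mirror([1, 0, 0]) rotate([0, atan2(192, 560), 0]) cube([44, 48, 592]);


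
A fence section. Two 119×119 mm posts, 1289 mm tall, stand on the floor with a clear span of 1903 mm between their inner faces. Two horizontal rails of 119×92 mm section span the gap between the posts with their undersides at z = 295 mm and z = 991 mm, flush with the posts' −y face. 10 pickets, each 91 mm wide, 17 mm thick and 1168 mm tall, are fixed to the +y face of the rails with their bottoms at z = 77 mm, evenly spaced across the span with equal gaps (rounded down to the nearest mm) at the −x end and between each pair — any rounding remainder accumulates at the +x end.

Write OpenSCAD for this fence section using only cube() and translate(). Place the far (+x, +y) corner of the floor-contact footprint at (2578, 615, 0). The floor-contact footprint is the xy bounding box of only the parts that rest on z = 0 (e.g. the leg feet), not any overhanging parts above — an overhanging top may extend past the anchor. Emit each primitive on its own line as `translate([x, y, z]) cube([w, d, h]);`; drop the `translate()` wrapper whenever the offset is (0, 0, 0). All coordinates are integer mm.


translate([437, 496, 0]) cube([119, 119, 1289]);
translate([2459, 496, 0]) cube([119, 119, 1289]);
translate([556, 496, 295]) cube([1903, 119, 92]);
translate([556, 496, 991]) cube([1903, 119, 92]);
translate([646, 615, 77]) cube([91, 17, 1168]);
translate([827, 615, 77]) cube([91, 17, 1168]);
translate([1008, 615, 77]) cube([91, 17, 1168]);
translate([1189, 615, 77]) cube([91, 17, 1168]);
translate([1370, 615, 77]) cube([91, 17, 1168]);
translate([1551, 615, 77]) cube([91, 17, 1168]);
translate([1732, 615, 77]) cube([91, 17, 1168]);
translate([1913, 615, 77]) cube([91, 17, 1168]);
translate([2094, 615, 77]) cube([91, 17, 1168]);
translate([2275, 615, 77]) cube([91, 17, 1168]);


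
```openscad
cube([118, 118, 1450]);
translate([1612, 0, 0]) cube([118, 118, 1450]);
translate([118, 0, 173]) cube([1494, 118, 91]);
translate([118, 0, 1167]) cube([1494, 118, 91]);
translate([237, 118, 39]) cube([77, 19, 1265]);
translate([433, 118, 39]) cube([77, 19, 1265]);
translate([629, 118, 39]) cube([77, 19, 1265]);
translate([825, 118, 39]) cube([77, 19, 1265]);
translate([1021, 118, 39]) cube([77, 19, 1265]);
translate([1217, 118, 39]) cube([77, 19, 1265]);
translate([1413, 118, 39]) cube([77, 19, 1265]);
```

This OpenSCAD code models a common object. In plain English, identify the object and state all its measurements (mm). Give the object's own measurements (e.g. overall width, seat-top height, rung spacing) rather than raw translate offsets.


A fence section. Two 118×118 mm posts, 1450 mm tall, stand on the floor with a clear span of 1494 mm between their inner faces. Two horizontal rails of 118×91 mm section span the gap between the posts with their undersides at z = 173 mm and z = 1167 mm, flush with the posts' −y face. 7 pickets, each 77 mm wide, 19 mm thick and 1265 mm tall, are fixed to the +y face of the rails with their bottoms at z = 39 mm, spaced across the span with a 119 mm gap after the −x post and between neighbouring pickets, with 122 mm left before the +x post.


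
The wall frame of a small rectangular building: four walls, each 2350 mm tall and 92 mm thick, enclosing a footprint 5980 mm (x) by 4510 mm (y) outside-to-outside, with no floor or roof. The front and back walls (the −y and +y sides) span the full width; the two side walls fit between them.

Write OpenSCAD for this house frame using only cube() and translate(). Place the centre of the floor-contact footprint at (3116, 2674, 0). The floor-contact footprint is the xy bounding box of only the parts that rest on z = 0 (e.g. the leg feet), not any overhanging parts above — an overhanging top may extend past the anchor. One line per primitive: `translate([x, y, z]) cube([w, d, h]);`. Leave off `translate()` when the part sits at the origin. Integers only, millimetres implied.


translate([126, 419, 0]) cube([5980, 92, 2350]);
translate([126, 4837, 0]) cube([5980, 92, 2350]);
translate([126, 511, 0]) cube([92, 4326, 2350]);
translate([6014, 511, 0]) cube([92, 4326, 2350]);


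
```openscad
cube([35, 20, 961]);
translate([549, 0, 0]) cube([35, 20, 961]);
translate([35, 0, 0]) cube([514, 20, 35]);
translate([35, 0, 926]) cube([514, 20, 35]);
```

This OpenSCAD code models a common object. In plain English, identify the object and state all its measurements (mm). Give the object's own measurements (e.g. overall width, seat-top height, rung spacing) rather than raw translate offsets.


A rectangular picture frame lying in the x–z plane (depth along y). The opening is 514 mm wide (x) by 891 mm tall (z), surrounded by a border 35 mm wide on all four sides. The frame is 20 mm deep and is made of two full-height vertical stiles with two horizontal rails fitted between them.


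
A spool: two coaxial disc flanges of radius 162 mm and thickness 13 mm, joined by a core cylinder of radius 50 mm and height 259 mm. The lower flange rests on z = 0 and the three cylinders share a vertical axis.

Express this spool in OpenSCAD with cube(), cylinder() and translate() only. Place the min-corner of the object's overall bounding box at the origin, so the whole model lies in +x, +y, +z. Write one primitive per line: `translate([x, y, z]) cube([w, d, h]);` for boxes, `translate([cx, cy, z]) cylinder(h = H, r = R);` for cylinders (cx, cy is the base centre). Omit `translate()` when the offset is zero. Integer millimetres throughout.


translate([162, 162, 0]) cylinder(h = 13, r = 162);
translate([162, 162, 13]) cylinder(h = 259, r = 50);
translate([162, 162, 272]) cylinder(h = 13, r = 162);


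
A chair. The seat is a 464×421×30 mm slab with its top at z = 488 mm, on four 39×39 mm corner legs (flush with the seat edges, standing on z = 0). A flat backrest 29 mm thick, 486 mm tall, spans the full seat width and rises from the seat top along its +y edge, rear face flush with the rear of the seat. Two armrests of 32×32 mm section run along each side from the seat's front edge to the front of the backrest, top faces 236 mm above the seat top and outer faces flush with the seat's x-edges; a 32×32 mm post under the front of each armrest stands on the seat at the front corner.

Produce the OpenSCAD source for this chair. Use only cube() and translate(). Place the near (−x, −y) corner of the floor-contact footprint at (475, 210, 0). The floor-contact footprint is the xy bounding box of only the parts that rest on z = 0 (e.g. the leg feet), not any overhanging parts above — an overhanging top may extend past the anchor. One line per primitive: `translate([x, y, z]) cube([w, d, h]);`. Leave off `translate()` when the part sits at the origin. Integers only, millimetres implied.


// leg_h = 488 - 30 = 458
// arm post h = 236 - 32 = 204
translate([475, 210, 458]) cube([464, 421, 30]);
translate([475, 210, 0]) cube([39, 39, 458]);
translate([900, 210, 0]) cube([39, 39, 458]);
translate([475, 592, 0]) cube([39, 39, 458]);
translate([900, 592, 0]) cube([39, 39, 458]);
translate([475, 602, 488]) cube([464, 29, 486]);
translate([475, 210, 692]) cube([32, 392, 32]);
translate([907, 210, 692]) cube([32, 392, 32]);
translate([475, 210, 488]) cube([32, 32, 204]);
translate([907, 210, 488]) cube([32, 32, 204]);


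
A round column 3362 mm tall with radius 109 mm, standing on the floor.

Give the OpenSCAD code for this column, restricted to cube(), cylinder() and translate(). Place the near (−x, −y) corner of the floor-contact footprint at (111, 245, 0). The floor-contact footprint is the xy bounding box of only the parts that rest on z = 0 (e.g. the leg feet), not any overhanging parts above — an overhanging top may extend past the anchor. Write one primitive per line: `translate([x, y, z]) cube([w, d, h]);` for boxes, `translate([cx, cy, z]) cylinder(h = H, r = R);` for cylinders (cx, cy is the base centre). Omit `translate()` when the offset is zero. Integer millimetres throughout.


translate([220, 354, 0]) cylinder(h = 3362, r = 109);


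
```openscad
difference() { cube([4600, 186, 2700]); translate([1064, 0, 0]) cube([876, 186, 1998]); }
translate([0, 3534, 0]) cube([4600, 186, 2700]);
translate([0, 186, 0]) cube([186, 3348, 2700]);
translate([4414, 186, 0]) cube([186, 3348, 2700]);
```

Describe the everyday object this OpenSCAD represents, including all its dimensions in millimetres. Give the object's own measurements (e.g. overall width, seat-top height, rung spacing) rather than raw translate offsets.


A single room: four walls, each 2700 mm tall and 186 mm thick, enclosing an outside footprint 4600×3720 mm (x × y), no floor or roof. The front and back walls (−y and +y sides) run the full x-width; the side walls fit between their inner faces. A door opening 876 mm wide and 1998 mm tall is cut through the front wall from the floor up, its −x edge 1064 mm from the wall's −x end.


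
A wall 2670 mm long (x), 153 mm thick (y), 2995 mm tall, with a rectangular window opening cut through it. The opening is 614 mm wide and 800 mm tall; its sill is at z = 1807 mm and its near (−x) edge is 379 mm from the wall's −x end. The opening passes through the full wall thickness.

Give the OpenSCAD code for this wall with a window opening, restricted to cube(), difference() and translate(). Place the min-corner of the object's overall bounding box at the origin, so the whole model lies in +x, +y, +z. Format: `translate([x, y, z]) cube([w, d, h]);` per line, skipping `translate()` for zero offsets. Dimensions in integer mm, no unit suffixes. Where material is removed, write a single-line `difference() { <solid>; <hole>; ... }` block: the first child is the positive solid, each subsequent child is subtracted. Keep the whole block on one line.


difference() { cube([2670, 153, 2995]); translate([379, 0, 1807]) cube([614, 153, 800]); }


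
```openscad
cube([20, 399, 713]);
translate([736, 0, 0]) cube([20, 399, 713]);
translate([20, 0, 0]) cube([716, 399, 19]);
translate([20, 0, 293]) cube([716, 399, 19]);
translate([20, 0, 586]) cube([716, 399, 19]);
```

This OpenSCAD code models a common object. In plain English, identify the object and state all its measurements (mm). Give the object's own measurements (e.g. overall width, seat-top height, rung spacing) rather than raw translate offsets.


An open bookshelf. Two side panels, each 20 mm thick, 399 mm deep and 713 mm tall, stand 756 mm apart (outside-to-outside). Between them sit 3 shelves, each 19 mm thick and 399 mm deep, spanning the full gap between the sides. The bottom shelf rests on the floor (its underside at z = 0) and the clear gap between one shelf's top and the next shelf's underside is 274 mm.


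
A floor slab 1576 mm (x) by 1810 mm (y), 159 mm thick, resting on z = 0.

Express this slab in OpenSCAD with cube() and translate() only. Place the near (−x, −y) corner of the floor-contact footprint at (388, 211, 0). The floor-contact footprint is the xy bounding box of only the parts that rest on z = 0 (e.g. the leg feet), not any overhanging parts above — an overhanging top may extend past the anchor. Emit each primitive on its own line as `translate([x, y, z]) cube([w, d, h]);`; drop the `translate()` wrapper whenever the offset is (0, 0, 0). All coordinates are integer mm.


translate([388, 211, 0]) cube([1576, 1810, 159]);


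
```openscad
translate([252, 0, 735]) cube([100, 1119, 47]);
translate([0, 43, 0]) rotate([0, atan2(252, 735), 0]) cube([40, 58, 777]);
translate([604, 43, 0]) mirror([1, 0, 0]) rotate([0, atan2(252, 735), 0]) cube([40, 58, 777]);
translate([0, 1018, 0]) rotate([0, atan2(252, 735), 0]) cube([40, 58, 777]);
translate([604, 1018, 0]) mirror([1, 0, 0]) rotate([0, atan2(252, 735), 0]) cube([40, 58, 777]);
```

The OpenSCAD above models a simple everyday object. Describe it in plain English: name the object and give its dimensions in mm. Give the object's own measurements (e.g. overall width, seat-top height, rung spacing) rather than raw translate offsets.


A sawhorse. A 100×1119×47 mm beam (x, y, z) sits on two A-frame leg pairs. Each pair is two raked legs of 40×58 mm section (58 mm along y) splaying symmetrically in x. Each leg rises 735 mm vertically over 252 mm of horizontal reach and is 777 mm long along its own axis. Every leg's outer bottom edge rests on the floor and its outer top edge meets a bottom edge of the beam — the left legs (tilting toward +x) meet the beam's −x bottom edge, the right legs (their mirror images, tilting toward −x) meet its +x bottom edge — so the leg tops tuck under the beam, the beam's underside is 735 mm above the floor, and the feet are 604 mm apart outside-to-outside with the beam centred between them. The two leg pairs are set in 43 mm from either end of the beam.


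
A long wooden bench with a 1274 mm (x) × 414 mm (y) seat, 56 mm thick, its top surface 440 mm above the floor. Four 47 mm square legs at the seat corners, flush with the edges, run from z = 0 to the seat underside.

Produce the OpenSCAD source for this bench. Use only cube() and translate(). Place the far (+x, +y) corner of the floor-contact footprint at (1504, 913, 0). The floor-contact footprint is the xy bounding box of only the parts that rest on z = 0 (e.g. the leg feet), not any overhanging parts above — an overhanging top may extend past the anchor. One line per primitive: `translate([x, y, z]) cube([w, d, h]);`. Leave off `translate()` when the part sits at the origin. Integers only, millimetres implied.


translate([230, 499, 384]) cube([1274, 414, 56]);
translate([230, 499, 0]) cube([47, 47, 384]);
translate([230, 866, 0]) cube([47, 47, 384]);
translate([1457, 499, 0]) cube([47, 47, 384]);
translate([1457, 866, 0]) cube([47, 47, 384]);


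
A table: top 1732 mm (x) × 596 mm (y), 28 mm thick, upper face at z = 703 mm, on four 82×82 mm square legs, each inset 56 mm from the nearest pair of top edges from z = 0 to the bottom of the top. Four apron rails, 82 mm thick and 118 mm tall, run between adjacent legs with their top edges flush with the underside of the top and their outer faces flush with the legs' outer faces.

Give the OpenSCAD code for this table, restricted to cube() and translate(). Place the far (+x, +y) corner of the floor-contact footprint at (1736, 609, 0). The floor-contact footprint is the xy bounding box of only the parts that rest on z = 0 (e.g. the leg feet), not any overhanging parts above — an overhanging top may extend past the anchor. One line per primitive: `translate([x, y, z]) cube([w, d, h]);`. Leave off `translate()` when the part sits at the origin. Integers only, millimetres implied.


// leg_h = 703 - 28 = 675
// apron z = 675 - 118 = 557
translate([60, 69, 675]) cube([1732, 596, 28]);
translate([116, 125, 0]) cube([82, 82, 675]);
translate([1654, 125, 0]) cube([82, 82, 675]);
translate([116, 527, 0]) cube([82, 82, 675]);
translate([1654, 527, 0]) cube([82, 82, 675]);
translate([198, 125, 557]) cube([1456, 82, 118]);
translate([198, 527, 557]) cube([1456, 82, 118]);
translate([116, 207, 557]) cube([82, 320, 118]);
translate([1654, 207, 557]) cube([82, 320, 118]);


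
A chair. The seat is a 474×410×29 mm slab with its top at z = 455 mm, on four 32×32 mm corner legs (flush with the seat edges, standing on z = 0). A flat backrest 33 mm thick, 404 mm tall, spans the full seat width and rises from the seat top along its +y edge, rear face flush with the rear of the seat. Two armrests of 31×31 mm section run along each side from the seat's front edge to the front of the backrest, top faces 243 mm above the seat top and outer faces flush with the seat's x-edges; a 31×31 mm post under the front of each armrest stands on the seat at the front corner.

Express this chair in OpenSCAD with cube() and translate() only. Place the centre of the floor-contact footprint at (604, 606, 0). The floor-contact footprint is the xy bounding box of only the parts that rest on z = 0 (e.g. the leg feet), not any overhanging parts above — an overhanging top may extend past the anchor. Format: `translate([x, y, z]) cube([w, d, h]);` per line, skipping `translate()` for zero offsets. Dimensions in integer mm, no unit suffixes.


translate([367, 401, 426]) cube([474, 410, 29]);
translate([367, 401, 0]) cube([32, 32, 426]);
translate([809, 401, 0]) cube([32, 32, 426]);
translate([367, 779, 0]) cube([32, 32, 426]);
translate([809, 779, 0]) cube([32, 32, 426]);
translate([367, 778, 455]) cube([474, 33, 404]);
translate([367, 401, 667]) cube([31, 377, 31]);
translate([810, 401, 667]) cube([31, 377, 31]);
translate([367, 401, 455]) cube([31, 31, 212]);
translate([810, 401, 455]) cube([31, 31, 212]);


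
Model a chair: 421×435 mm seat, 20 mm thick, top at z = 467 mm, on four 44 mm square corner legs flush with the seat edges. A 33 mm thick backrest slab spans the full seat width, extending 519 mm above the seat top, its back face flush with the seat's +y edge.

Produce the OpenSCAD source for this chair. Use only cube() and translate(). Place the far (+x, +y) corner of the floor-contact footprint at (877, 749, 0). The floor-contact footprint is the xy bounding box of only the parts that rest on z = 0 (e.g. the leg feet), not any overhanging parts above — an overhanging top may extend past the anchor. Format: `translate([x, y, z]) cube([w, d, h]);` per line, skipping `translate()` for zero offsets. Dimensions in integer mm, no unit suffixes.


translate([456, 314, 447]) cube([421, 435, 20]);
translate([456, 314, 0]) cube([44, 44, 447]);
translate([833, 314, 0]) cube([44, 44, 447]);
translate([456, 705, 0]) cube([44, 44, 447]);
translate([833, 705, 0]) cube([44, 44, 447]);
translate([456, 716, 467]) cube([421, 33, 519]);


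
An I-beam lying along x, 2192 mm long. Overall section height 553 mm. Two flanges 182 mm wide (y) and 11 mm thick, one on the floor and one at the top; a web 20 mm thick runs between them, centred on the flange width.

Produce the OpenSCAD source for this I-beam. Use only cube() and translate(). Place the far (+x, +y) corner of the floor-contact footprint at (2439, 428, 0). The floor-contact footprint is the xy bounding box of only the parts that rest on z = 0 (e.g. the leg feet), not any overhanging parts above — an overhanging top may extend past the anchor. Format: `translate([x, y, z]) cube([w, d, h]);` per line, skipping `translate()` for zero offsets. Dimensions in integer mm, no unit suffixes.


translate([247, 246, 0]) cube([2192, 182, 11]);
translate([247, 327, 11]) cube([2192, 20, 531]);
translate([247, 246, 542]) cube([2192, 182, 11]);


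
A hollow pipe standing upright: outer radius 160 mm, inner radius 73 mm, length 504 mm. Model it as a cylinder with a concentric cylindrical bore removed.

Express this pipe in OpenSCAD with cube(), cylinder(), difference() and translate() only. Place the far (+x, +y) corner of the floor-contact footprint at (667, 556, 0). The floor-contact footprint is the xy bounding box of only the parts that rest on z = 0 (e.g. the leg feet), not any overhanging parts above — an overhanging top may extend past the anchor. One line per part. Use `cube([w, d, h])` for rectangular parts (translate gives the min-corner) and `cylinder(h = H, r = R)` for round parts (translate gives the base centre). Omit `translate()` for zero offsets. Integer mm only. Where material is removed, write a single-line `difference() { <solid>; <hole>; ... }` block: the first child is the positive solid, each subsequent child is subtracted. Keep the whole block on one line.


difference() { translate([507, 396, 0]) cylinder(h = 504, r = 160); translate([507, 396, 0]) cylinder(h = 504, r = 73); }
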